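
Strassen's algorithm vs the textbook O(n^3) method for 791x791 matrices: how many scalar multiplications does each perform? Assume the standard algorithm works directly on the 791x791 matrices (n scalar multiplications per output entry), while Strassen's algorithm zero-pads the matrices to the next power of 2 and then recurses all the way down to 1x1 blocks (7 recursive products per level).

Matrix multiplication for 791x791 matrices:

Strassen's algorithm requires power-of-2 dimensions. Pad 791x791 to 1024x1024 (next power of 2).

Standard algorithm: 791^3 = 494913671 multiplications
Strassen's algorithm: 7^(log2(1024)) = 7^10 = 282475249 multiplications
Savings: 494913671 - 282475249 = 212438422 multiplications

Standard: 494913671 multiplications (791^3). Strassen: 282475249 multiplications (7^10, after padding to 1024x1024). Strassen reduces 8 recursive multiplications to 7 at each level.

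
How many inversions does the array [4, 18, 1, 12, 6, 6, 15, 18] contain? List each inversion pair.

Finding inversions in [4, 18, 1, 12, 6, 6, 15, 18]:

(0, 2): arr[0]=4 > arr[2]=1
(1, 2): arr[1]=18 > arr[2]=1
(1, 3): arr[1]=18 > arr[3]=12
(1, 4): arr[1]=18 > arr[4]=6
(1, 5): arr[1]=18 > arr[5]=6
(1, 6): arr[1]=18 > arr[6]=15
(3, 4): arr[3]=12 > arr[4]=6
(3, 5): arr[3]=12 > arr[5]=6

Total inversions: 8

The array has 8 inversion(s): (0,2), (1,2), (1,3), (1,4), (1,5), (1,6), (3,4), (3,5). Each pair (i,j) satisfies i < j and arr[i] > arr[j].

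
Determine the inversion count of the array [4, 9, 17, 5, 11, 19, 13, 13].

Finding inversions in [4, 9, 17, 5, 11, 19, 13, 13]:

(1, 3): arr[1]=9 > arr[3]=5
(2, 3): arr[2]=17 > arr[3]=5
(2, 4): arr[2]=17 > arr[4]=11
(2, 6): arr[2]=17 > arr[6]=13
(2, 7): arr[2]=17 > arr[7]=13
(5, 6): arr[5]=19 > arr[6]=13
(5, 7): arr[5]=19 > arr[7]=13

Total inversions: 7

The array has 7 inversion(s): (1,3), (2,3), (2,4), (2,6), (2,7), (5,6), (5,7). Each pair (i,j) satisfies i < j and arr[i] > arr[j].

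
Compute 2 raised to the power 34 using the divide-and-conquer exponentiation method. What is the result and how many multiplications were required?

Computing 2^34 by squaring (build up from 2^1; each line after the first costs one multiplication):

2^1 = 2
2^2 = (2^1)^2 = 2^2 = 4
2^4 = (2^2)^2 = 4^2 = 16
2^8 = (2^4)^2 = 16^2 = 256
2^16 = (2^8)^2 = 256^2 = 65536
2^17 = 2 * 2^16 = 2 * 65536 = 131072
2^34 = (2^17)^2 = 131072^2 = 17179869184

Result: 17179869184
Multiplications needed: 6 (6 lines after 2^1)

2^34 = 17179869184. Using exponentiation by squaring, this requires 6 multiplications. The key idea: if the exponent is even, square the half-power; if odd, multiply by the base once.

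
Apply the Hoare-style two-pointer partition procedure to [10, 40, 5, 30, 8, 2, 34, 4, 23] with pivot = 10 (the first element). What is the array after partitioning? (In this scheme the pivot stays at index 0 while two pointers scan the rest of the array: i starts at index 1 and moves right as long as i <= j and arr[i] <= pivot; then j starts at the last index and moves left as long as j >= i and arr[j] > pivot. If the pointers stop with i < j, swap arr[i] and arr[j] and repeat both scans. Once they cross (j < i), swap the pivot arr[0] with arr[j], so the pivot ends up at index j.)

Hoare-style two-pointer partition with pivot = 10:

Initial array: [10, 40, 5, 30, 8, 2, 34, 4, 23]

Pointers start at i = 1, j = 8.
i stops at index 1 (arr[1]=40 > 10), j stops at index 7 (arr[7]=4 <= 10): swap arr[1] and arr[7], array becomes [10, 4, 5, 30, 8, 2, 34, 40, 23]
i stops at index 3 (arr[3]=30 > 10), j stops at index 5 (arr[5]=2 <= 10): swap arr[3] and arr[5], array becomes [10, 4, 5, 2, 8, 30, 34, 40, 23]
i ends at 5, j ends at 4: the pointers have crossed (j < i), so scanning stops.

Swap pivot arr[0] with arr[4] to place pivot at position 4: [8, 4, 5, 2, 10, 30, 34, 40, 23]
Pivot position: 4

After partitioning with pivot 10, the array becomes [8, 4, 5, 2, 10, 30, 34, 40, 23]. The pivot is placed at index 4. All elements to the left of the pivot are <= 10, and all elements to the right are > 10.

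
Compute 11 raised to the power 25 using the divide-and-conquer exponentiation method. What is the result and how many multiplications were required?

Computing 11^25 by squaring (build up from 11^1; each line after the first costs one multiplication):

11^1 = 11
11^2 = (11^1)^2 = 11^2 = 121
11^3 = 11 * 11^2 = 11 * 121 = 1331
11^6 = (11^3)^2 = 1331^2 = 1771561
11^12 = (11^6)^2 = 1771561^2 = 3138428376721
11^24 = (11^12)^2 = 3138428376721^2 = 9849732675807611094711841
11^25 = 11 * 11^24 = 11 * 9849732675807611094711841 = 108347059433883722041830251

Result: 108347059433883722041830251
Multiplications needed: 6 (6 lines after 11^1)

11^25 = 108347059433883722041830251. Using exponentiation by squaring, this requires 6 multiplications. The key idea: if the exponent is even, square the half-power; if odd, multiply by the base once.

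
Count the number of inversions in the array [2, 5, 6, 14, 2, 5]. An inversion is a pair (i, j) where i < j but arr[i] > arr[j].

Finding inversions in [2, 5, 6, 14, 2, 5]:

(1, 4): arr[1]=5 > arr[4]=2
(2, 4): arr[2]=6 > arr[4]=2
(2, 5): arr[2]=6 > arr[5]=5
(3, 4): arr[3]=14 > arr[4]=2
(3, 5): arr[3]=14 > arr[5]=5

Total inversions: 5

The array has 5 inversion(s): (1,4), (2,4), (2,5), (3,4), (3,5). Each pair (i,j) satisfies i < j and arr[i] > arr[j].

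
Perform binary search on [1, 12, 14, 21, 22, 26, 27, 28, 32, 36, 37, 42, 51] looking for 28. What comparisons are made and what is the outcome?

Binary search for 28 in [1, 12, 14, 21, 22, 26, 27, 28, 32, 36, 37, 42, 51]:

lo=0, hi=12, mid=6, arr[mid]=27 -> 27 < 28, search right half
lo=7, hi=12, mid=9, arr[mid]=36 -> 36 > 28, search left half
lo=7, hi=8, mid=7, arr[mid]=28 -> Found target at index 7!

Binary search finds 28 at index 7 after 3 comparisons. The search repeatedly halves the search space by comparing with the middle element.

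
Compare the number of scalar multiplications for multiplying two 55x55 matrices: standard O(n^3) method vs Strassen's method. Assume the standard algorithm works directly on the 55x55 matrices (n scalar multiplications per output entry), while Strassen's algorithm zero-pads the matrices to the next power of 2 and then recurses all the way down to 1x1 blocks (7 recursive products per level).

Matrix multiplication for 55x55 matrices:

Strassen's algorithm requires power-of-2 dimensions. Pad 55x55 to 64x64 (next power of 2).

Standard algorithm: 55^3 = 166375 multiplications
Strassen's algorithm: 7^(log2(64)) = 7^6 = 117649 multiplications
Savings: 166375 - 117649 = 48726 multiplications

Standard: 166375 multiplications (55^3). Strassen: 117649 multiplications (7^6, after padding to 64x64). Strassen reduces 8 recursive multiplications to 7 at each level.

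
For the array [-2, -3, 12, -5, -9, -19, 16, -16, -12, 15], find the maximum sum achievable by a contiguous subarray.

Using Kadane's algorithm on [-2, -3, 12, -5, -9, -19, 16, -16, -12, 15]:

Scanning through the array:
Position 1 (value -3): max_ending_here = -3, max_so_far = -2
Position 2 (value 12): max_ending_here = 12, max_so_far = 12
Position 3 (value -5): max_ending_here = 7, max_so_far = 12
Position 4 (value -9): max_ending_here = -2, max_so_far = 12
Position 5 (value -19): max_ending_here = -19, max_so_far = 12
Position 6 (value 16): max_ending_here = 16, max_so_far = 16
Position 7 (value -16): max_ending_here = 0, max_so_far = 16
Position 8 (value -12): max_ending_here = -12, max_so_far = 16
Position 9 (value 15): max_ending_here = 15, max_so_far = 16

Maximum subarray: [16]
Maximum sum: 16

The maximum subarray is [16] with sum 16. This subarray runs from index 6 to index 6.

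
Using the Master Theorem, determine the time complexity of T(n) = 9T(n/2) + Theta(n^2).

Master Theorem for T(n) = 9T(n/2) + O(n^2):

a = 9, b = 2, c = 2
log_b(a) = log_2(9) = 3.1699

Case 1: c = 2 < log_2(9) = 3.1699
T(n) = O(n^(log_2 9))

For T(n) = 9T(n/2) + O(n^2): log_2(9) = 3.1699. This is Case 1 of the Master Theorem (c < log_b(a), work dominated by leaves), giving O(n^(log_2 9)).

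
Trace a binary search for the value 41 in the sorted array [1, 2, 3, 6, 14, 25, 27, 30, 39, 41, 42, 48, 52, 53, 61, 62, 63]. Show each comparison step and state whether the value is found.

Binary search for 41 in [1, 2, 3, 6, 14, 25, 27, 30, 39, 41, 42, 48, 52, 53, 61, 62, 63]:

lo=0, hi=16, mid=8, arr[mid]=39 -> 39 < 41, search right half
lo=9, hi=16, mid=12, arr[mid]=52 -> 52 > 41, search left half
lo=9, hi=11, mid=10, arr[mid]=42 -> 42 > 41, search left half
lo=9, hi=9, mid=9, arr[mid]=41 -> Found target at index 9!

Binary search finds 41 at index 9 after 4 comparisons. The search repeatedly halves the search space by comparing with the middle element.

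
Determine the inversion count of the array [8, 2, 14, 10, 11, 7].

Finding inversions in [8, 2, 14, 10, 11, 7]:

(0, 1): arr[0]=8 > arr[1]=2
(0, 5): arr[0]=8 > arr[5]=7
(2, 3): arr[2]=14 > arr[3]=10
(2, 4): arr[2]=14 > arr[4]=11
(2, 5): arr[2]=14 > arr[5]=7
(3, 5): arr[3]=10 > arr[5]=7
(4, 5): arr[4]=11 > arr[5]=7

Total inversions: 7

The array has 7 inversion(s): (0,1), (0,5), (2,3), (2,4), (2,5), (3,5), (4,5). Each pair (i,j) satisfies i < j and arr[i] > arr[j].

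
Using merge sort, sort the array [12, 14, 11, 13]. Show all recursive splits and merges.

Merge sort trace:

Split: [12, 14, 11, 13] -> [12, 14] and [11, 13]
  Split: [12, 14] -> [12] and [14]
  Merge: [12] + [14] -> [12, 14]
  Split: [11, 13] -> [11] and [13]
  Merge: [11] + [13] -> [11, 13]
Merge: [12, 14] + [11, 13] -> [11, 12, 13, 14]

Final sorted array: [11, 12, 13, 14]

The merge sort proceeds by recursively splitting the array and merging sorted halves.
After all merges, the sorted array is [11, 12, 13, 14].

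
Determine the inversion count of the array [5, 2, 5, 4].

Finding inversions in [5, 2, 5, 4]:

(0, 1): arr[0]=5 > arr[1]=2
(0, 3): arr[0]=5 > arr[3]=4
(2, 3): arr[2]=5 > arr[3]=4

Total inversions: 3

The array has 3 inversion(s): (0,1), (0,3), (2,3). Each pair (i,j) satisfies i < j and arr[i] > arr[j].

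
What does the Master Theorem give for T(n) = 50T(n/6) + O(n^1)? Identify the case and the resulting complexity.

Master Theorem for T(n) = 50T(n/6) + O(n^1):

a = 50, b = 6, c = 1
log_b(a) = log_6(50) = 2.1833

Case 1: c = 1 < log_6(50) = 2.1833
T(n) = O(n^(log_6 50))

For T(n) = 50T(n/6) + O(n^1): log_6(50) = 2.1833. This is Case 1 of the Master Theorem (c < log_b(a), work dominated by leaves), giving O(n^(log_6 50)).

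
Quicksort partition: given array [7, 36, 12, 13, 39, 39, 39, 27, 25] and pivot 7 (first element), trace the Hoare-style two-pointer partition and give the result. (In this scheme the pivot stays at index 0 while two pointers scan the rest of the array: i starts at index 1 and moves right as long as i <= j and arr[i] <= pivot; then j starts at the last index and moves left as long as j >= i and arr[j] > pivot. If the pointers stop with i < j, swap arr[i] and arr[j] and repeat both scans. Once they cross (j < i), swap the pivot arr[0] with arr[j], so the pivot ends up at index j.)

Hoare-style two-pointer partition with pivot = 7:

Initial array: [7, 36, 12, 13, 39, 39, 39, 27, 25]

Pointers start at i = 1, j = 8.
i ends at 1, j ends at 0: the pointers have crossed (j < i), so scanning stops.

j = 0, so swapping arr[0] with arr[j] leaves the pivot at position 0: [7, 36, 12, 13, 39, 39, 39, 27, 25]
Pivot position: 0

After partitioning with pivot 7, the array becomes [7, 36, 12, 13, 39, 39, 39, 27, 25]. The pivot is placed at index 0. All elements to the left of the pivot are <= 7, and all elements to the right are > 7.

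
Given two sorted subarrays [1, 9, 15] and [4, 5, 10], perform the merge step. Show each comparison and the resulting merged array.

Merging process:

Compare 1 vs 4: take 1 from left. Merged: [1]
Compare 9 vs 4: take 4 from right. Merged: [1, 4]
Compare 9 vs 5: take 5 from right. Merged: [1, 4, 5]
Compare 9 vs 10: take 9 from left. Merged: [1, 4, 5, 9]
Compare 15 vs 10: take 10 from right. Merged: [1, 4, 5, 9, 10]
Append remaining from left: [15]. Merged: [1, 4, 5, 9, 10, 15]

Final merged array: [1, 4, 5, 9, 10, 15]
Total comparisons: 5

The merged array is [1, 4, 5, 9, 10, 15], requiring 5 comparisons. The merge step runs in O(n) time where n is the total number of elements.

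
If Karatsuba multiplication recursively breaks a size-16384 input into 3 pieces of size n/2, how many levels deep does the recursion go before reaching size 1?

For divide and conquer with division factor 2:

Problem sizes at each level:
Level 0: 16384
Level 1: 8192
Level 2: 4096
Level 3: 2048
Level 4: 1024
Level 5: 512
Level 6: 256
Level 7: 128
Level 8: 64
Level 9: 32
Level 10: 16
Level 11: 8
Level 12: 4
Level 13: 2
Level 14: 1

The root is level 0 and the size-1 base case is level 14 (the tree spans levels 0 through 14, i.e. 15 levels counting the root), so the depth is the number of divisions: log_2(16384) = 14

The recursion tree depth is log_2(16384) = 14. At each level, the problem size is divided by 2, so it takes 14 divisions to reduce to a base case of size 1. The algorithm makes 3 recursive calls at each level.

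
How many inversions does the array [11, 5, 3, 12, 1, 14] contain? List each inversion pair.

Finding inversions in [11, 5, 3, 12, 1, 14]:

(0, 1): arr[0]=11 > arr[1]=5
(0, 2): arr[0]=11 > arr[2]=3
(0, 4): arr[0]=11 > arr[4]=1
(1, 2): arr[1]=5 > arr[2]=3
(1, 4): arr[1]=5 > arr[4]=1
(2, 4): arr[2]=3 > arr[4]=1
(3, 4): arr[3]=12 > arr[4]=1

Total inversions: 7

The array has 7 inversion(s): (0,1), (0,2), (0,4), (1,2), (1,4), (2,4), (3,4). Each pair (i,j) satisfies i < j and arr[i] > arr[j].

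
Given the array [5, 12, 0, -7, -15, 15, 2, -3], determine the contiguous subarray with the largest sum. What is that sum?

Using Kadane's algorithm on [5, 12, 0, -7, -15, 15, 2, -3]:

Scanning through the array:
Position 1 (value 12): max_ending_here = 17, max_so_far = 17
Position 2 (value 0): max_ending_here = 17, max_so_far = 17
Position 3 (value -7): max_ending_here = 10, max_so_far = 17
Position 4 (value -15): max_ending_here = -5, max_so_far = 17
Position 5 (value 15): max_ending_here = 15, max_so_far = 17
Position 6 (value 2): max_ending_here = 17, max_so_far = 17
Position 7 (value -3): max_ending_here = 14, max_so_far = 17

Maximum subarray: [5, 12]
Maximum sum: 17

The maximum subarray is [5, 12] with sum 17. This subarray runs from index 0 to index 1.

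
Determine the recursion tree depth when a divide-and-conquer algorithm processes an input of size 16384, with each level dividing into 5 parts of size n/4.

For divide and conquer with division factor 4:

Problem sizes at each level:
Level 0: 16384
Level 1: 4096
Level 2: 1024
Level 3: 256
Level 4: 64
Level 5: 16
Level 6: 4
Level 7: 1

The root is level 0 and the size-1 base case is level 7 (the tree spans levels 0 through 7, i.e. 8 levels counting the root), so the depth is the number of divisions: log_4(16384) = 7

The recursion tree depth is log_4(16384) = 7. At each level, the problem size is divided by 4, so it takes 7 divisions to reduce to a base case of size 1. The algorithm makes 5 recursive calls at each level.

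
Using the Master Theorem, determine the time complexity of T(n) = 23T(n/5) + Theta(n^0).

Master Theorem for T(n) = 23T(n/5) + O(n^0):

a = 23, b = 5, c = 0
log_b(a) = log_5(23) = 1.9482

Case 1: c = 0 < log_5(23) = 1.9482
T(n) = O(n^(log_5 23))

For T(n) = 23T(n/5) + O(n^0): log_5(23) = 1.9482. This is Case 1 of the Master Theorem (c < log_b(a), work dominated by leaves), giving O(n^(log_5 23)).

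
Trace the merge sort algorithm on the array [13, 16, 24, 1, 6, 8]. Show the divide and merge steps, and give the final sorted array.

Merge sort trace:

Split: [13, 16, 24, 1, 6, 8] -> [13, 16, 24] and [1, 6, 8]
  Split: [13, 16, 24] -> [13] and [16, 24]
    Split: [16, 24] -> [16] and [24]
    Merge: [16] + [24] -> [16, 24]
  Merge: [13] + [16, 24] -> [13, 16, 24]
  Split: [1, 6, 8] -> [1] and [6, 8]
    Split: [6, 8] -> [6] and [8]
    Merge: [6] + [8] -> [6, 8]
  Merge: [1] + [6, 8] -> [1, 6, 8]
Merge: [13, 16, 24] + [1, 6, 8] -> [1, 6, 8, 13, 16, 24]

Final sorted array: [1, 6, 8, 13, 16, 24]

The merge sort proceeds by recursively splitting the array and merging sorted halves.
After all merges, the sorted array is [1, 6, 8, 13, 16, 24].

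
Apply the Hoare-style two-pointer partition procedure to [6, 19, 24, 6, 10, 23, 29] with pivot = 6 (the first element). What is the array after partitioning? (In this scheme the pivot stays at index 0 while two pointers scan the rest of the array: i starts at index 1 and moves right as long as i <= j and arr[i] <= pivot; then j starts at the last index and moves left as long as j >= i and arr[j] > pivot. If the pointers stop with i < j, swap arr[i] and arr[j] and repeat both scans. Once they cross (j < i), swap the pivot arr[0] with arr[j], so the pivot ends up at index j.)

Hoare-style two-pointer partition with pivot = 6:

Initial array: [6, 19, 24, 6, 10, 23, 29]

Pointers start at i = 1, j = 6.
i stops at index 1 (arr[1]=19 > 6), j stops at index 3 (arr[3]=6 <= 6): swap arr[1] and arr[3], array becomes [6, 6, 24, 19, 10, 23, 29]
i ends at 2, j ends at 1: the pointers have crossed (j < i), so scanning stops.

Swap pivot arr[0] with arr[1] to place pivot at position 1: [6, 6, 24, 19, 10, 23, 29]
Pivot position: 1

After partitioning with pivot 6, the array becomes [6, 6, 24, 19, 10, 23, 29]. The pivot is placed at index 1. All elements to the left of the pivot are <= 6, and all elements to the right are > 6.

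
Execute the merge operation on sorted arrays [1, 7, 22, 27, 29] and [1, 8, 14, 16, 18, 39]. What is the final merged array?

Merging process:

Compare 1 vs 1: take 1 from left. Merged: [1]
Compare 7 vs 1: take 1 from right. Merged: [1, 1]
Compare 7 vs 8: take 7 from left. Merged: [1, 1, 7]
Compare 22 vs 8: take 8 from right. Merged: [1, 1, 7, 8]
Compare 22 vs 14: take 14 from right. Merged: [1, 1, 7, 8, 14]
Compare 22 vs 16: take 16 from right. Merged: [1, 1, 7, 8, 14, 16]
Compare 22 vs 18: take 18 from right. Merged: [1, 1, 7, 8, 14, 16, 18]
Compare 22 vs 39: take 22 from left. Merged: [1, 1, 7, 8, 14, 16, 18, 22]
Compare 27 vs 39: take 27 from left. Merged: [1, 1, 7, 8, 14, 16, 18, 22, 27]
Compare 29 vs 39: take 29 from left. Merged: [1, 1, 7, 8, 14, 16, 18, 22, 27, 29]
Append remaining from right: [39]. Merged: [1, 1, 7, 8, 14, 16, 18, 22, 27, 29, 39]

Final merged array: [1, 1, 7, 8, 14, 16, 18, 22, 27, 29, 39]
Total comparisons: 10

The merged array is [1, 1, 7, 8, 14, 16, 18, 22, 27, 29, 39], requiring 10 comparisons. The merge step runs in O(n) time where n is the total number of elements.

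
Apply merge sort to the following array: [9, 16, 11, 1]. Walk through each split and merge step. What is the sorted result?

Merge sort trace:

Split: [9, 16, 11, 1] -> [9, 16] and [11, 1]
  Split: [9, 16] -> [9] and [16]
  Merge: [9] + [16] -> [9, 16]
  Split: [11, 1] -> [11] and [1]
  Merge: [11] + [1] -> [1, 11]
Merge: [9, 16] + [1, 11] -> [1, 9, 11, 16]

Final sorted array: [1, 9, 11, 16]

The merge sort proceeds by recursively splitting the array and merging sorted halves.
After all merges, the sorted array is [1, 9, 11, 16].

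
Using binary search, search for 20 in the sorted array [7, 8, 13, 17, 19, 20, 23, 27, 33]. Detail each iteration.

Binary search for 20 in [7, 8, 13, 17, 19, 20, 23, 27, 33]:

lo=0, hi=8, mid=4, arr[mid]=19 -> 19 < 20, search right half
lo=5, hi=8, mid=6, arr[mid]=23 -> 23 > 20, search left half
lo=5, hi=5, mid=5, arr[mid]=20 -> Found target at index 5!

Binary search finds 20 at index 5 after 3 comparisons. The search repeatedly halves the search space by comparing with the middle element.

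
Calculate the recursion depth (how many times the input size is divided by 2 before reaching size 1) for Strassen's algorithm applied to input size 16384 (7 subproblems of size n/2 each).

For divide and conquer with division factor 2:

Problem sizes at each level:
Level 0: 16384
Level 1: 8192
Level 2: 4096
Level 3: 2048
Level 4: 1024
Level 5: 512
Level 6: 256
Level 7: 128
Level 8: 64
Level 9: 32
Level 10: 16
Level 11: 8
Level 12: 4
Level 13: 2
Level 14: 1

The root is level 0 and the size-1 base case is level 14 (the tree spans levels 0 through 14, i.e. 15 levels counting the root), so the depth is the number of divisions: log_2(16384) = 14

The recursion tree depth is log_2(16384) = 14. At each level, the problem size is divided by 2, so it takes 14 divisions to reduce to a base case of size 1. The algorithm makes 7 recursive calls at each level.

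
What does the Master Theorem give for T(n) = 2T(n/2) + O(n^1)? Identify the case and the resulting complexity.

Master Theorem for T(n) = 2T(n/2) + O(n^1):

a = 2, b = 2, c = 1
log_b(a) = log_2(2) = 1.0000

Case 2: c = 1 = log_2(2) = 1.0000
T(n) = O(n^1 log n) = O(n log n)

For T(n) = 2T(n/2) + O(n^1): log_2(2) = 1.0000. This is Case 2 of the Master Theorem (c = log_b(a), equal work at all levels), giving O(n log n).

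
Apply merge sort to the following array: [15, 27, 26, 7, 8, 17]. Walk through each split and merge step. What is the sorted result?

Merge sort trace:

Split: [15, 27, 26, 7, 8, 17] -> [15, 27, 26] and [7, 8, 17]
  Split: [15, 27, 26] -> [15] and [27, 26]
    Split: [27, 26] -> [27] and [26]
    Merge: [27] + [26] -> [26, 27]
  Merge: [15] + [26, 27] -> [15, 26, 27]
  Split: [7, 8, 17] -> [7] and [8, 17]
    Split: [8, 17] -> [8] and [17]
    Merge: [8] + [17] -> [8, 17]
  Merge: [7] + [8, 17] -> [7, 8, 17]
Merge: [15, 26, 27] + [7, 8, 17] -> [7, 8, 15, 17, 26, 27]

Final sorted array: [7, 8, 15, 17, 26, 27]

The merge sort proceeds by recursively splitting the array and merging sorted halves.
After all merges, the sorted array is [7, 8, 15, 17, 26, 27].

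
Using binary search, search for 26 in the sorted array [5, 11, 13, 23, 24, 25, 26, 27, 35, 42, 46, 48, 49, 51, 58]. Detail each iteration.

Binary search for 26 in [5, 11, 13, 23, 24, 25, 26, 27, 35, 42, 46, 48, 49, 51, 58]:

lo=0, hi=14, mid=7, arr[mid]=27 -> 27 > 26, search left half
lo=0, hi=6, mid=3, arr[mid]=23 -> 23 < 26, search right half
lo=4, hi=6, mid=5, arr[mid]=25 -> 25 < 26, search right half
lo=6, hi=6, mid=6, arr[mid]=26 -> Found target at index 6!

Binary search finds 26 at index 6 after 4 comparisons. The search repeatedly halves the search space by comparing with the middle element.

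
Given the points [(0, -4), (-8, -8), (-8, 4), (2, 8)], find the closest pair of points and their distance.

Computing all pairwise distances among 4 points:

d((0, -4), (-8, -8)) = 8.9443 <-- minimum
d((0, -4), (-8, 4)) = 11.3137
d((0, -4), (2, 8)) = 12.1655
d((-8, -8), (-8, 4)) = 12.0
d((-8, -8), (2, 8)) = 18.868
d((-8, 4), (2, 8)) = 10.7703

Closest pair: (0, -4) and (-8, -8) with distance 8.9443

The closest pair is (0, -4) and (-8, -8) with Euclidean distance 8.9443. For 4 points, brute-force pairwise comparison is shown above. For large n, the divide-and-conquer algorithm (sort by x, recurse on halves, check the dividing strip) achieves O(n log n).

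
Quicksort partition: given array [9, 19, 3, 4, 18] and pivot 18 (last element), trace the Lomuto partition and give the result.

Lomuto partition with pivot = 18:

Initial array: [9, 19, 3, 4, 18]

arr[0]=9 <= 18: swap with position 0, array becomes [9, 19, 3, 4, 18]
arr[1]=19 > 18: no swap
arr[2]=3 <= 18: swap with position 1, array becomes [9, 3, 19, 4, 18]
arr[3]=4 <= 18: swap with position 2, array becomes [9, 3, 4, 19, 18]

Place pivot at position 3: [9, 3, 4, 18, 19]
Pivot position: 3

After partitioning with pivot 18, the array becomes [9, 3, 4, 18, 19]. The pivot is placed at index 3. All elements to the left of the pivot are <= 18, and all elements to the right are > 18.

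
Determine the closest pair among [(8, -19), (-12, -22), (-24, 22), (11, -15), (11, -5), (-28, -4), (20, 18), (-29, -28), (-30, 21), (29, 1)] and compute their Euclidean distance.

Computing all pairwise distances among 10 points:

d((8, -19), (-12, -22)) = 20.2237
d((8, -19), (-24, 22)) = 52.0096
d((8, -19), (11, -15)) = 5.0 <-- minimum
d((8, -19), (11, -5)) = 14.3178
d((8, -19), (-28, -4)) = 39.0
d((8, -19), (20, 18)) = 38.8973
d((8, -19), (-29, -28)) = 38.0789
d((8, -19), (-30, 21)) = 55.1725
d((8, -19), (29, 1)) = 29.0
d((-12, -22), (-24, 22)) = 45.607
d((-12, -22), (11, -15)) = 24.0416
d((-12, -22), (11, -5)) = 28.6007
d((-12, -22), (-28, -4)) = 24.0832
d((-12, -22), (20, 18)) = 51.225
d((-12, -22), (-29, -28)) = 18.0278
d((-12, -22), (-30, 21)) = 46.6154
d((-12, -22), (29, 1)) = 47.0106
d((-24, 22), (11, -15)) = 50.9313
d((-24, 22), (11, -5)) = 44.2041
d((-24, 22), (-28, -4)) = 26.3059
d((-24, 22), (20, 18)) = 44.1814
d((-24, 22), (-29, -28)) = 50.2494
d((-24, 22), (-30, 21)) = 6.0828
d((-24, 22), (29, 1)) = 57.0088
d((11, -15), (11, -5)) = 10.0
d((11, -15), (-28, -4)) = 40.5216
d((11, -15), (20, 18)) = 34.2053
d((11, -15), (-29, -28)) = 42.0595
d((11, -15), (-30, 21)) = 54.5619
d((11, -15), (29, 1)) = 24.0832
d((11, -5), (-28, -4)) = 39.0128
d((11, -5), (20, 18)) = 24.6982
d((11, -5), (-29, -28)) = 46.1411
d((11, -5), (-30, 21)) = 48.5489
d((11, -5), (29, 1)) = 18.9737
d((-28, -4), (20, 18)) = 52.8015
d((-28, -4), (-29, -28)) = 24.0208
d((-28, -4), (-30, 21)) = 25.0799
d((-28, -4), (29, 1)) = 57.2189
d((20, 18), (-29, -28)) = 67.2086
d((20, 18), (-30, 21)) = 50.0899
d((20, 18), (29, 1)) = 19.2354
d((-29, -28), (-30, 21)) = 49.0102
d((-29, -28), (29, 1)) = 64.846
d((-30, 21), (29, 1)) = 62.2977

Closest pair: (8, -19) and (11, -15) with distance 5.0

The closest pair is (8, -19) and (11, -15) with Euclidean distance 5.0. For 10 points, brute-force pairwise comparison is shown above. For large n, the divide-and-conquer algorithm (sort by x, recurse on halves, check the dividing strip) achieves O(n log n).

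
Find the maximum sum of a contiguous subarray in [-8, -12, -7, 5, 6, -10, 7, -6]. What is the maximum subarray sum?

Using Kadane's algorithm on [-8, -12, -7, 5, 6, -10, 7, -6]:

Scanning through the array:
Position 1 (value -12): max_ending_here = -12, max_so_far = -8
Position 2 (value -7): max_ending_here = -7, max_so_far = -7
Position 3 (value 5): max_ending_here = 5, max_so_far = 5
Position 4 (value 6): max_ending_here = 11, max_so_far = 11
Position 5 (value -10): max_ending_here = 1, max_so_far = 11
Position 6 (value 7): max_ending_here = 8, max_so_far = 11
Position 7 (value -6): max_ending_here = 2, max_so_far = 11

Maximum subarray: [5, 6]
Maximum sum: 11

The maximum subarray is [5, 6] with sum 11. This subarray runs from index 3 to index 4.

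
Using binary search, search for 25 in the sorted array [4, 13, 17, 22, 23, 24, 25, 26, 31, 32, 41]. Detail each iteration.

Binary search for 25 in [4, 13, 17, 22, 23, 24, 25, 26, 31, 32, 41]:

lo=0, hi=10, mid=5, arr[mid]=24 -> 24 < 25, search right half
lo=6, hi=10, mid=8, arr[mid]=31 -> 31 > 25, search left half
lo=6, hi=7, mid=6, arr[mid]=25 -> Found target at index 6!

Binary search finds 25 at index 6 after 3 comparisons. The search repeatedly halves the search space by comparing with the middle element.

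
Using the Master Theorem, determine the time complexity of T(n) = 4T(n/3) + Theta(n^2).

Master Theorem for T(n) = 4T(n/3) + O(n^2):

a = 4, b = 3, c = 2
log_b(a) = log_3(4) = 1.2619

Case 3: c = 2 > log_3(4) = 1.2619
T(n) = O(n^2) = O(n^2)

For T(n) = 4T(n/3) + O(n^2): log_3(4) = 1.2619. This is Case 3 of the Master Theorem (c > log_b(a), work dominated by root), giving O(n^2).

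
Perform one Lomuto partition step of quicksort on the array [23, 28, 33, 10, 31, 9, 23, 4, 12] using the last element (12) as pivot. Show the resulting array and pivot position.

Lomuto partition with pivot = 12:

Initial array: [23, 28, 33, 10, 31, 9, 23, 4, 12]

arr[0]=23 > 12: no swap
arr[1]=28 > 12: no swap
arr[2]=33 > 12: no swap
arr[3]=10 <= 12: swap with position 0, array becomes [10, 28, 33, 23, 31, 9, 23, 4, 12]
arr[4]=31 > 12: no swap
arr[5]=9 <= 12: swap with position 1, array becomes [10, 9, 33, 23, 31, 28, 23, 4, 12]
arr[6]=23 > 12: no swap
arr[7]=4 <= 12: swap with position 2, array becomes [10, 9, 4, 23, 31, 28, 23, 33, 12]

Place pivot at position 3: [10, 9, 4, 12, 31, 28, 23, 33, 23]
Pivot position: 3

After partitioning with pivot 12, the array becomes [10, 9, 4, 12, 31, 28, 23, 33, 23]. The pivot is placed at index 3. All elements to the left of the pivot are <= 12, and all elements to the right are > 12.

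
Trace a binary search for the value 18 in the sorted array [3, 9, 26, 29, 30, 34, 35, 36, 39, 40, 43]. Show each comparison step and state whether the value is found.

Binary search for 18 in [3, 9, 26, 29, 30, 34, 35, 36, 39, 40, 43]:

lo=0, hi=10, mid=5, arr[mid]=34 -> 34 > 18, search left half
lo=0, hi=4, mid=2, arr[mid]=26 -> 26 > 18, search left half
lo=0, hi=1, mid=0, arr[mid]=3 -> 3 < 18, search right half
lo=1, hi=1, mid=1, arr[mid]=9 -> 9 < 18, search right half
lo=2 > hi=1, target 18 not found

Binary search determines that 18 is not in the array after 4 comparisons. The search space was exhausted without finding the target.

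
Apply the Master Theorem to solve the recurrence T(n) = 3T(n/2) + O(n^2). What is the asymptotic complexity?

Master Theorem for T(n) = 3T(n/2) + O(n^2):

a = 3, b = 2, c = 2
log_b(a) = log_2(3) = 1.5850

Case 3: c = 2 > log_2(3) = 1.5850
T(n) = O(n^2) = O(n^2)

For T(n) = 3T(n/2) + O(n^2): log_2(3) = 1.5850. This is Case 3 of the Master Theorem (c > log_b(a), work dominated by root), giving O(n^2).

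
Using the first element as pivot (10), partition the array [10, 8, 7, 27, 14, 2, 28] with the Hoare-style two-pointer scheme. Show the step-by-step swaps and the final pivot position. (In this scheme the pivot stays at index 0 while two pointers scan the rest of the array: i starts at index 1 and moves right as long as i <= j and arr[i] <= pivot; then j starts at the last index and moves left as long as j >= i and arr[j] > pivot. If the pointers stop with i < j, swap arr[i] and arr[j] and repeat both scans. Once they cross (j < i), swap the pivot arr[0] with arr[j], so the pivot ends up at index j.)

Hoare-style two-pointer partition with pivot = 10:

Initial array: [10, 8, 7, 27, 14, 2, 28]

Pointers start at i = 1, j = 6.
i stops at index 3 (arr[3]=27 > 10), j stops at index 5 (arr[5]=2 <= 10): swap arr[3] and arr[5], array becomes [10, 8, 7, 2, 14, 27, 28]
i ends at 4, j ends at 3: the pointers have crossed (j < i), so scanning stops.

Swap pivot arr[0] with arr[3] to place pivot at position 3: [2, 8, 7, 10, 14, 27, 28]
Pivot position: 3

After partitioning with pivot 10, the array becomes [2, 8, 7, 10, 14, 27, 28]. The pivot is placed at index 3. All elements to the left of the pivot are <= 10, and all elements to the right are > 10.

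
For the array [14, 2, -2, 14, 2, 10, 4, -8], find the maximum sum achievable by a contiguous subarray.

Using Kadane's algorithm on [14, 2, -2, 14, 2, 10, 4, -8]:

Scanning through the array:
Position 1 (value 2): max_ending_here = 16, max_so_far = 16
Position 2 (value -2): max_ending_here = 14, max_so_far = 16
Position 3 (value 14): max_ending_here = 28, max_so_far = 28
Position 4 (value 2): max_ending_here = 30, max_so_far = 30
Position 5 (value 10): max_ending_here = 40, max_so_far = 40
Position 6 (value 4): max_ending_here = 44, max_so_far = 44
Position 7 (value -8): max_ending_here = 36, max_so_far = 44

Maximum subarray: [14, 2, -2, 14, 2, 10, 4]
Maximum sum: 44

The maximum subarray is [14, 2, -2, 14, 2, 10, 4] with sum 44. This subarray runs from index 0 to index 6.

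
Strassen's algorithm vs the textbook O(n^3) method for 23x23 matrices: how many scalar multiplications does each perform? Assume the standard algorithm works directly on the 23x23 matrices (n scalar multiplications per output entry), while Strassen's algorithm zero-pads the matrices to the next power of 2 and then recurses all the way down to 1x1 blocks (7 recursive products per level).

Matrix multiplication for 23x23 matrices:

Strassen's algorithm requires power-of-2 dimensions. Pad 23x23 to 32x32 (next power of 2).

Standard algorithm: 23^3 = 12167 multiplications
Strassen's algorithm: 7^(log2(32)) = 7^5 = 16807 multiplications
Difference: 12167 - 16807 = -4640 (Strassen uses MORE here due to padding overhead — for small or just-over-power-of-2 n, padding can outweigh the per-level savings)

Standard: 12167 multiplications (23^3). Strassen: 16807 multiplications (7^5, after padding to 32x32). Strassen reduces 8 recursive multiplications to 7 at each level.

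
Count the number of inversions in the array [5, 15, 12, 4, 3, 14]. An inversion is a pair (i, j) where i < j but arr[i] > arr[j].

Finding inversions in [5, 15, 12, 4, 3, 14]:

(0, 3): arr[0]=5 > arr[3]=4
(0, 4): arr[0]=5 > arr[4]=3
(1, 2): arr[1]=15 > arr[2]=12
(1, 3): arr[1]=15 > arr[3]=4
(1, 4): arr[1]=15 > arr[4]=3
(1, 5): arr[1]=15 > arr[5]=14
(2, 3): arr[2]=12 > arr[3]=4
(2, 4): arr[2]=12 > arr[4]=3
(3, 4): arr[3]=4 > arr[4]=3

Total inversions: 9

The array has 9 inversion(s): (0,3), (0,4), (1,2), (1,3), (1,4), (1,5), (2,3), (2,4), (3,4). Each pair (i,j) satisfies i < j and arr[i] > arr[j].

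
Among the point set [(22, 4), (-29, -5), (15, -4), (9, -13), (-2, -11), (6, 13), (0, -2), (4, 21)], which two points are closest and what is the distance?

Computing all pairwise distances among 8 points:

d((22, 4), (-29, -5)) = 51.788
d((22, 4), (15, -4)) = 10.6301
d((22, 4), (9, -13)) = 21.4009
d((22, 4), (-2, -11)) = 28.3019
d((22, 4), (6, 13)) = 18.3576
d((22, 4), (0, -2)) = 22.8035
d((22, 4), (4, 21)) = 24.7588
d((-29, -5), (15, -4)) = 44.0114
d((-29, -5), (9, -13)) = 38.833
d((-29, -5), (-2, -11)) = 27.6586
d((-29, -5), (6, 13)) = 39.3573
d((-29, -5), (0, -2)) = 29.1548
d((-29, -5), (4, 21)) = 42.0119
d((15, -4), (9, -13)) = 10.8167
d((15, -4), (-2, -11)) = 18.3848
d((15, -4), (6, 13)) = 19.2354
d((15, -4), (0, -2)) = 15.1327
d((15, -4), (4, 21)) = 27.313
d((9, -13), (-2, -11)) = 11.1803
d((9, -13), (6, 13)) = 26.1725
d((9, -13), (0, -2)) = 14.2127
d((9, -13), (4, 21)) = 34.3657
d((-2, -11), (6, 13)) = 25.2982
d((-2, -11), (0, -2)) = 9.2195
d((-2, -11), (4, 21)) = 32.5576
d((6, 13), (0, -2)) = 16.1555
d((6, 13), (4, 21)) = 8.2462 <-- minimum
d((0, -2), (4, 21)) = 23.3452

Closest pair: (6, 13) and (4, 21) with distance 8.2462

The closest pair is (6, 13) and (4, 21) with Euclidean distance 8.2462. For 8 points, brute-force pairwise comparison is shown above. For large n, the divide-and-conquer algorithm (sort by x, recurse on halves, check the dividing strip) achieves O(n log n).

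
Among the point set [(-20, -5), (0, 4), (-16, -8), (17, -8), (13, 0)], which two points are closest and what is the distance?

Computing all pairwise distances among 5 points:

d((-20, -5), (0, 4)) = 21.9317
d((-20, -5), (-16, -8)) = 5.0 <-- minimum
d((-20, -5), (17, -8)) = 37.1214
d((-20, -5), (13, 0)) = 33.3766
d((0, 4), (-16, -8)) = 20.0
d((0, 4), (17, -8)) = 20.8087
d((0, 4), (13, 0)) = 13.6015
d((-16, -8), (17, -8)) = 33.0
d((-16, -8), (13, 0)) = 30.0832
d((17, -8), (13, 0)) = 8.9443

Closest pair: (-20, -5) and (-16, -8) with distance 5.0

The closest pair is (-20, -5) and (-16, -8) with Euclidean distance 5.0. For 5 points, brute-force pairwise comparison is shown above. For large n, the divide-and-conquer algorithm (sort by x, recurse on halves, check the dividing strip) achieves O(n log n).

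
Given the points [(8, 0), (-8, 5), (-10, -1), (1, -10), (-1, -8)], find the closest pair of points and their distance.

Computing all pairwise distances among 5 points:

d((8, 0), (-8, 5)) = 16.7631
d((8, 0), (-10, -1)) = 18.0278
d((8, 0), (1, -10)) = 12.2066
d((8, 0), (-1, -8)) = 12.0416
d((-8, 5), (-10, -1)) = 6.3246
d((-8, 5), (1, -10)) = 17.4929
d((-8, 5), (-1, -8)) = 14.7648
d((-10, -1), (1, -10)) = 14.2127
d((-10, -1), (-1, -8)) = 11.4018
d((1, -10), (-1, -8)) = 2.8284 <-- minimum

Closest pair: (1, -10) and (-1, -8) with distance 2.8284

The closest pair is (1, -10) and (-1, -8) with Euclidean distance 2.8284. For 5 points, brute-force pairwise comparison is shown above. For large n, the divide-and-conquer algorithm (sort by x, recurse on halves, check the dividing strip) achieves O(n log n).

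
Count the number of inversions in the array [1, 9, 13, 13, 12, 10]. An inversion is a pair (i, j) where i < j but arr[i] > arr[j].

Finding inversions in [1, 9, 13, 13, 12, 10]:

(2, 4): arr[2]=13 > arr[4]=12
(2, 5): arr[2]=13 > arr[5]=10
(3, 4): arr[3]=13 > arr[4]=12
(3, 5): arr[3]=13 > arr[5]=10
(4, 5): arr[4]=12 > arr[5]=10

Total inversions: 5

The array has 5 inversion(s): (2,4), (2,5), (3,4), (3,5), (4,5). Each pair (i,j) satisfies i < j and arr[i] > arr[j].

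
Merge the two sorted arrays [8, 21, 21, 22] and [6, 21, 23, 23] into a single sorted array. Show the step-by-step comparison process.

Merging process:

Compare 8 vs 6: take 6 from right. Merged: [6]
Compare 8 vs 21: take 8 from left. Merged: [6, 8]
Compare 21 vs 21: take 21 from left. Merged: [6, 8, 21]
Compare 21 vs 21: take 21 from left. Merged: [6, 8, 21, 21]
Compare 22 vs 21: take 21 from right. Merged: [6, 8, 21, 21, 21]
Compare 22 vs 23: take 22 from left. Merged: [6, 8, 21, 21, 21, 22]
Append remaining from right: [23, 23]. Merged: [6, 8, 21, 21, 21, 22, 23, 23]

Final merged array: [6, 8, 21, 21, 21, 22, 23, 23]
Total comparisons: 6

The merged array is [6, 8, 21, 21, 21, 22, 23, 23], requiring 6 comparisons. The merge step runs in O(n) time where n is the total number of elements.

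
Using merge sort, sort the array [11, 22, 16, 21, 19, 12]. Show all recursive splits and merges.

Merge sort trace:

Split: [11, 22, 16, 21, 19, 12] -> [11, 22, 16] and [21, 19, 12]
  Split: [11, 22, 16] -> [11] and [22, 16]
    Split: [22, 16] -> [22] and [16]
    Merge: [22] + [16] -> [16, 22]
  Merge: [11] + [16, 22] -> [11, 16, 22]
  Split: [21, 19, 12] -> [21] and [19, 12]
    Split: [19, 12] -> [19] and [12]
    Merge: [19] + [12] -> [12, 19]
  Merge: [21] + [12, 19] -> [12, 19, 21]
Merge: [11, 16, 22] + [12, 19, 21] -> [11, 12, 16, 19, 21, 22]

Final sorted array: [11, 12, 16, 19, 21, 22]

The merge sort proceeds by recursively splitting the array and merging sorted halves.
After all merges, the sorted array is [11, 12, 16, 19, 21, 22].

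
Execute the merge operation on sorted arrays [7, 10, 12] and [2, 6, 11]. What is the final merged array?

Merging process:

Compare 7 vs 2: take 2 from right. Merged: [2]
Compare 7 vs 6: take 6 from right. Merged: [2, 6]
Compare 7 vs 11: take 7 from left. Merged: [2, 6, 7]
Compare 10 vs 11: take 10 from left. Merged: [2, 6, 7, 10]
Compare 12 vs 11: take 11 from right. Merged: [2, 6, 7, 10, 11]
Append remaining from left: [12]. Merged: [2, 6, 7, 10, 11, 12]

Final merged array: [2, 6, 7, 10, 11, 12]
Total comparisons: 5

The merged array is [2, 6, 7, 10, 11, 12], requiring 5 comparisons. The merge step runs in O(n) time where n is the total number of elements.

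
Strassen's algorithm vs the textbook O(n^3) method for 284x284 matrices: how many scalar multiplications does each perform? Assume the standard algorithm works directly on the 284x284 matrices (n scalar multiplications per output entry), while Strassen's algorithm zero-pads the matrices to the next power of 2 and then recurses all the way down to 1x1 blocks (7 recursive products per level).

Matrix multiplication for 284x284 matrices:

Strassen's algorithm requires power-of-2 dimensions. Pad 284x284 to 512x512 (next power of 2).

Standard algorithm: 284^3 = 22906304 multiplications
Strassen's algorithm: 7^(log2(512)) = 7^9 = 40353607 multiplications
Difference: 22906304 - 40353607 = -17447303 (Strassen uses MORE here due to padding overhead — for small or just-over-power-of-2 n, padding can outweigh the per-level savings)

Standard: 22906304 multiplications (284^3). Strassen: 40353607 multiplications (7^9, after padding to 512x512). Strassen reduces 8 recursive multiplications to 7 at each level.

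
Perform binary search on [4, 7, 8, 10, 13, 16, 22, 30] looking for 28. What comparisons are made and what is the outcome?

Binary search for 28 in [4, 7, 8, 10, 13, 16, 22, 30]:

lo=0, hi=7, mid=3, arr[mid]=10 -> 10 < 28, search right half
lo=4, hi=7, mid=5, arr[mid]=16 -> 16 < 28, search right half
lo=6, hi=7, mid=6, arr[mid]=22 -> 22 < 28, search right half
lo=7, hi=7, mid=7, arr[mid]=30 -> 30 > 28, search left half
lo=7 > hi=6, target 28 not found

Binary search determines that 28 is not in the array after 4 comparisons. The search space was exhausted without finding the target.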